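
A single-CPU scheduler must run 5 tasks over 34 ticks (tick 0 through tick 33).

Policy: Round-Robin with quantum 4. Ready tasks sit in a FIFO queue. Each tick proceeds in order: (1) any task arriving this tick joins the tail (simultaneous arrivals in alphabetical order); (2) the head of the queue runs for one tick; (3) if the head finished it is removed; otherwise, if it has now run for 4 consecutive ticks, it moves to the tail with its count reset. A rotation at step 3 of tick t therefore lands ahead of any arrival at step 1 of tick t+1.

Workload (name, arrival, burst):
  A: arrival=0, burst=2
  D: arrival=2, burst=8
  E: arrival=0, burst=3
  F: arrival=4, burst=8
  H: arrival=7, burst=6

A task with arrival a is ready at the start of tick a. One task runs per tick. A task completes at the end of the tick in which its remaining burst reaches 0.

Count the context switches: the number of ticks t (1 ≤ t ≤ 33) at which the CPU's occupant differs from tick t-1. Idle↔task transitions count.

t=0: queue=[A,E] q_used=0 → run A
t=1: queue=[A,E] q_used=1 → run A
t=2: queue=[E,D] q_used=0 → run E
t=3: queue=[E,D] q_used=1 → run E
t=4: queue=[E,D,F] q_used=2 → run E
t=5: queue=[D,F] q_used=0 → run D
t=6: queue=[D,F] q_used=1 → run D
t=7: queue=[D,F,H] q_used=2 → run D
t=8: queue=[D,F,H] q_used=3 → run D
t=9: queue=[F,H,D] q_used=0 → run F
t=10: queue=[F,H,D] q_used=1 → run F
t=11: queue=[F,H,D] q_used=2 → run F
t=12: queue=[F,H,D] q_used=3 → run F
t=13: queue=[H,D,F] q_used=0 → run H
t=14: queue=[H,D,F] q_used=1 → run H
t=15: queue=[H,D,F] q_used=2 → run H
t=16: queue=[H,D,F] q_used=3 → run H
t=17: queue=[D,F,H] q_used=0 → run D
t=18: queue=[D,F,H] q_used=1 → run D
t=19: queue=[D,F,H] q_used=2 → run D
t=20: queue=[D,F,H] q_used=3 → run D
t=21: queue=[F,H] q_used=0 → run F
t=22: queue=[F,H] q_used=1 → run F
t=23: queue=[F,H] q_used=2 → run F
t=24: queue=[F,H] q_used=3 → run F
t=25: queue=[H] q_used=0 → run H
t=26: queue=[H] q_used=1 → run H
t=27: (idle)
t=28: (idle)
t=29: (idle)
t=30: (idle)
t=31: (idle)
t=32: (idle)
t=33: (idle)

context switches = 8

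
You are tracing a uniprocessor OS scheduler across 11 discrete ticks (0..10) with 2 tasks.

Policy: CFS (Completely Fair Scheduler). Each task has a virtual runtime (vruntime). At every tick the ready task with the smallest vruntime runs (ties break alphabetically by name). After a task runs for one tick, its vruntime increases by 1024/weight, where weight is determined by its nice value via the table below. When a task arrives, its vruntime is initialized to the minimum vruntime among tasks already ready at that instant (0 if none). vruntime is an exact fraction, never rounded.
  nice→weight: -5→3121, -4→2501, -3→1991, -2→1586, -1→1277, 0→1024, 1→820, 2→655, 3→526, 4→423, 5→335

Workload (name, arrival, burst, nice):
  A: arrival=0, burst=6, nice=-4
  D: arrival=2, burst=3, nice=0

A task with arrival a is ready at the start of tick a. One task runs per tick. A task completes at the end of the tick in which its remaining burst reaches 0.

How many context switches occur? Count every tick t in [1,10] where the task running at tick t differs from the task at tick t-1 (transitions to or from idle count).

context switches = 6

t=0: vr[A=0] → run A
t=1: vr[A=1024/2501] → run A
t=2: vr[A=2048/2501 D=2048/2501] → run A
t=3: vr[A=3072/2501 D=2048/2501] → run D
t=4: vr[A=3072/2501 D=4549/2501] → run A
t=5: vr[A=4096/2501 D=4549/2501] → run A
t=6: vr[A=5120/2501 D=4549/2501] → run D
t=7: vr[A=5120/2501 D=7050/2501] → run A
t=8: vr[D=7050/2501] → run D
t=9: (idle)
t=10: (idle)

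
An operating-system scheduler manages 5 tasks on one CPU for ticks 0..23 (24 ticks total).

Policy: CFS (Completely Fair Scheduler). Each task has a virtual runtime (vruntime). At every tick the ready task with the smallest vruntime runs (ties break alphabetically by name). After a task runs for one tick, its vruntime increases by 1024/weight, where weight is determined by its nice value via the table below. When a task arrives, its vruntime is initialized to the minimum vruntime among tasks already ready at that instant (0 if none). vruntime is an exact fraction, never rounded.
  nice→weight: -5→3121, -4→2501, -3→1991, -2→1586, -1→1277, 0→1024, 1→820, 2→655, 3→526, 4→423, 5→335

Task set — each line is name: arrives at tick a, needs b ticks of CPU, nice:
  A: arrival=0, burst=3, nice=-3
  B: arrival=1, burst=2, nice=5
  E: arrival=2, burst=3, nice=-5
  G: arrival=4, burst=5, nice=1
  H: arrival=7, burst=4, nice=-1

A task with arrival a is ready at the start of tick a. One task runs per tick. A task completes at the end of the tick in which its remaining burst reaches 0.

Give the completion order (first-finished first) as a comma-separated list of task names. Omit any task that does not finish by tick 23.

completion order = A, E, B, H, G

t=0: vr[A=0] → run A
t=1: vr[A=1024/1991 B=1024/1991] → run A
t=2: vr[A=2048/1991 B=1024/1991 E=1024/1991] → run B
t=3: vr[A=2048/1991 B=2381824/666985 E=1024/1991] → run E
t=4: vr[A=2048/1991 B=2381824/666985 E=5234688/6213911 G=5234688/6213911] → run E
t=5: vr[A=2048/1991 B=2381824/666985 E=7273472/6213911 G=5234688/6213911] → run G
t=6: vr[A=2048/1991 B=2381824/666985 E=7273472/6213911 G=2663872256/1273851755] → run A
t=7: vr[B=2381824/666985 E=7273472/6213911 G=2663872256/1273851755 H=7273472/6213911] → run E
t=8: vr[B=2381824/666985 G=2663872256/1273851755 H=7273472/6213911] → run H
t=9: vr[B=2381824/666985 G=2663872256/1273851755 H=15651268608/7935164347] → run H
t=10: vr[B=2381824/666985 G=2663872256/1273851755 H=22014313472/7935164347] → run G
t=11: vr[B=2381824/666985 G=4254633472/1273851755 H=22014313472/7935164347] → run H
t=12: vr[B=2381824/666985 G=4254633472/1273851755 H=28377358336/7935164347] → run G
t=13: vr[B=2381824/666985 G=5845394688/1273851755 H=28377358336/7935164347] → run B
t=14: vr[G=5845394688/1273851755 H=28377358336/7935164347] → run H
t=15: vr[G=5845394688/1273851755] → run G
t=16: vr[G=7436155904/1273851755] → run G
t=17: (idle)
t=18: (idle)
t=19: (idle)
t=20: (idle)
t=21: (idle)
t=22: (idle)
t=23: (idle)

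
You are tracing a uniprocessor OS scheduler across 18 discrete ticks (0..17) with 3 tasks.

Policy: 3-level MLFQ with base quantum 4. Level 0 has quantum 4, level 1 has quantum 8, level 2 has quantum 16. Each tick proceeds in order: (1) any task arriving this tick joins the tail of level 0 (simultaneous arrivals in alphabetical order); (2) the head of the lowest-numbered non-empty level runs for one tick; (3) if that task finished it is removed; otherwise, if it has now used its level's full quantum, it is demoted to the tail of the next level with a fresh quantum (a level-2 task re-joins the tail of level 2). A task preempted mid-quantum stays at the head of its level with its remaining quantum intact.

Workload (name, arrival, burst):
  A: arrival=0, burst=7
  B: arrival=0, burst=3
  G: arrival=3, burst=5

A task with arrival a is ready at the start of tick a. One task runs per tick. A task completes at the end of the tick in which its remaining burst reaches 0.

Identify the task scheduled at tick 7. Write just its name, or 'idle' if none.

running at tick 7 = G

t=0: L0/L1/L2 = AB/-/- → run A
t=1: L0/L1/L2 = AB/-/- → run A
t=2: L0/L1/L2 = AB/-/- → run A
t=3: L0/L1/L2 = ABG/-/- → run A
t=4: L0/L1/L2 = BG/A/- → run B
t=5: L0/L1/L2 = BG/A/- → run B
t=6: L0/L1/L2 = BG/A/- → run B
t=7: L0/L1/L2 = G/A/- → run G
t=8: L0/L1/L2 = G/A/- → run G
t=9: L0/L1/L2 = G/A/- → run G
t=10: L0/L1/L2 = G/A/- → run G
t=11: L0/L1/L2 = -/AG/- → run A
t=12: L0/L1/L2 = -/AG/- → run A
t=13: L0/L1/L2 = -/AG/- → run A
t=14: L0/L1/L2 = -/G/- → run G
t=15: (idle)
t=16: (idle)
t=17: (idle)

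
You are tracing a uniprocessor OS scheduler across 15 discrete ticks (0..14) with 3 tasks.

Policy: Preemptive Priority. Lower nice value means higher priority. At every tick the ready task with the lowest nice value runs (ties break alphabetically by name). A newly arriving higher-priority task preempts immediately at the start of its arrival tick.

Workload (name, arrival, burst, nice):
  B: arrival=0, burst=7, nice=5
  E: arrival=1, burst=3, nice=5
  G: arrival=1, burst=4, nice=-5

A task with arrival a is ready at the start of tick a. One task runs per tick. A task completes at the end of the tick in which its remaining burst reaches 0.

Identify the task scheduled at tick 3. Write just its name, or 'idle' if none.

t=0: ready={B} → run B
t=1: ready={B,E,G} → run G
t=2: ready={B,E,G} → run G
t=3: ready={B,E,G} → run G
t=4: ready={B,E,G} → run G
t=5: ready={B,E} → run B
t=6: ready={B,E} → run B
t=7: ready={B,E} → run B
t=8: ready={B,E} → run B
t=9: ready={B,E} → run B
t=10: ready={B,E} → run B
t=11: ready={E} → run E
t=12: ready={E} → run E
t=13: ready={E} → run E
t=14: (idle)

running at tick 3 = G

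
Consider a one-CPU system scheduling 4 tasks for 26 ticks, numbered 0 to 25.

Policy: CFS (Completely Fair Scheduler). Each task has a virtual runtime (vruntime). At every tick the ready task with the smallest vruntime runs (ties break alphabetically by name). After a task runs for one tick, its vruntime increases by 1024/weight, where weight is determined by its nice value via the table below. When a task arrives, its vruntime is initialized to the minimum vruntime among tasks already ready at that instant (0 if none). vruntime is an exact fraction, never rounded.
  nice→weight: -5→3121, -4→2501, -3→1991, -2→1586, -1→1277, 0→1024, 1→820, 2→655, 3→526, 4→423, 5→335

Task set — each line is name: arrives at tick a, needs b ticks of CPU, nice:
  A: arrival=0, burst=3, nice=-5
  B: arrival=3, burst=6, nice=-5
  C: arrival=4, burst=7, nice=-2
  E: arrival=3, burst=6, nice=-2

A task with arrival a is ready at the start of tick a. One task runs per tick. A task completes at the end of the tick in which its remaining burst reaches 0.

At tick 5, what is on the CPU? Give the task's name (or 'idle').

running at tick 5 = E

t=0: vr[A=0] → run A
t=1: vr[A=1024/3121] → run A
t=2: vr[A=2048/3121] → run A
t=3: vr[B=0 E=0] → run B
t=4: vr[B=1024/3121 C=0 E=0] → run C
t=5: vr[B=1024/3121 C=512/793 E=0] → run E
t=6: vr[B=1024/3121 C=512/793 E=512/793] → run B
t=7: vr[B=2048/3121 C=512/793 E=512/793] → run C
t=8: vr[B=2048/3121 C=1024/793 E=512/793] → run E
t=9: vr[B=2048/3121 C=1024/793 E=1024/793] → run B
t=10: vr[B=3072/3121 C=1024/793 E=1024/793] → run B
t=11: vr[B=4096/3121 C=1024/793 E=1024/793] → run C
t=12: vr[B=4096/3121 C=1536/793 E=1024/793] → run E
t=13: vr[B=4096/3121 C=1536/793 E=1536/793] → run B
t=14: vr[B=5120/3121 C=1536/793 E=1536/793] → run B
t=15: vr[C=1536/793 E=1536/793] → run C
t=16: vr[C=2048/793 E=1536/793] → run E
t=17: vr[C=2048/793 E=2048/793] → run C
t=18: vr[C=2560/793 E=2048/793] → run E
t=19: vr[C=2560/793 E=2560/793] → run C
t=20: vr[C=3072/793 E=2560/793] → run E
t=21: vr[C=3072/793] → run C
t=22: (idle)
t=23: (idle)
t=24: (idle)
t=25: (idle)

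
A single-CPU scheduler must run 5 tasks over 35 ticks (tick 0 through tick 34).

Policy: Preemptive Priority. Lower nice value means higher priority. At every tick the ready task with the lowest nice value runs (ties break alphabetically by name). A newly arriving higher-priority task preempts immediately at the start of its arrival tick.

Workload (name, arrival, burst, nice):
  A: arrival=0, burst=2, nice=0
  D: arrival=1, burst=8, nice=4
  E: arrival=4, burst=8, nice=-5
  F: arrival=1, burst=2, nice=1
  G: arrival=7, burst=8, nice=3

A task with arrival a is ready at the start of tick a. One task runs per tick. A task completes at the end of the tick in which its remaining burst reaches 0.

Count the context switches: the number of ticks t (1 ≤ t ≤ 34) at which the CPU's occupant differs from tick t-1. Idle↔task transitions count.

t=0: ready={A} → run A
t=1: ready={A,D,F} → run A
t=2: ready={D,F} → run F
t=3: ready={D,F} → run F
t=4: ready={D,E} → run E
t=5: ready={D,E} → run E
t=6: ready={D,E} → run E
t=7: ready={D,E,G} → run E
t=8: ready={D,E,G} → run E
t=9: ready={D,E,G} → run E
t=10: ready={D,E,G} → run E
t=11: ready={D,E,G} → run E
t=12: ready={D,G} → run G
t=13: ready={D,G} → run G
t=14: ready={D,G} → run G
t=15: ready={D,G} → run G
t=16: ready={D,G} → run G
t=17: ready={D,G} → run G
t=18: ready={D,G} → run G
t=19: ready={D,G} → run G
t=20: ready={D} → run D
t=21: ready={D} → run D
t=22: ready={D} → run D
t=23: ready={D} → run D
t=24: ready={D} → run D
t=25: ready={D} → run D
t=26: ready={D} → run D
t=27: ready={D} → run D
t=28: (idle)
t=29: (idle)
t=30: (idle)
t=31: (idle)
t=32: (idle)
t=33: (idle)
t=34: (idle)

context switches = 5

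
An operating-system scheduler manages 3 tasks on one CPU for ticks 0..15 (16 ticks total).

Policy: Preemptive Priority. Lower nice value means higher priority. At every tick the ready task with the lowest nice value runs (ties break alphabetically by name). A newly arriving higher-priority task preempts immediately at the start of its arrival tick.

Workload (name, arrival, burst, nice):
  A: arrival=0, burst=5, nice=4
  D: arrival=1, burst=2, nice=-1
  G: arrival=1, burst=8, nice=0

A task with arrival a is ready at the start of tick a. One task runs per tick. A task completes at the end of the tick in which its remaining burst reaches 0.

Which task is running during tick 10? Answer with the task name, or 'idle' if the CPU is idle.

t=0: ready={A} → run A
t=1: ready={A,D,G} → run D
t=2: ready={A,D,G} → run D
t=3: ready={A,G} → run G
t=4: ready={A,G} → run G
t=5: ready={A,G} → run G
t=6: ready={A,G} → run G
t=7: ready={A,G} → run G
t=8: ready={A,G} → run G
t=9: ready={A,G} → run G
t=10: ready={A,G} → run G
t=11: ready={A} → run A
t=12: ready={A} → run A
t=13: ready={A} → run A
t=14: ready={A} → run A
t=15: (idle)

running at tick 10 = G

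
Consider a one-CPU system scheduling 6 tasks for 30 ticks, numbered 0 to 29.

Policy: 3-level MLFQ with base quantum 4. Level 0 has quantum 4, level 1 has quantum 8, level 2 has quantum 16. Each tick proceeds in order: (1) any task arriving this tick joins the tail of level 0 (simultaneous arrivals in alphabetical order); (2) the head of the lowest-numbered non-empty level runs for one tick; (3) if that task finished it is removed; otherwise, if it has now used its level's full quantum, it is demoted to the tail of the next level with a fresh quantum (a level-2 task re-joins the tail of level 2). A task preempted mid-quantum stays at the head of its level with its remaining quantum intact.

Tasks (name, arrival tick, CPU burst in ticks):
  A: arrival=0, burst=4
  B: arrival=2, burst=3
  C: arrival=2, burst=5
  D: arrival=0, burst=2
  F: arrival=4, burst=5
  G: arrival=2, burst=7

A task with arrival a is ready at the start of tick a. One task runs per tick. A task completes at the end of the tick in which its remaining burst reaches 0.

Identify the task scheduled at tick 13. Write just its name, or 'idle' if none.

running at tick 13 = G

t=0: L0/L1/L2 = AD/-/- → run A
t=1: L0/L1/L2 = AD/-/- → run A
t=2: L0/L1/L2 = ADBCG/-/- → run A
t=3: L0/L1/L2 = ADBCG/-/- → run A
t=4: L0/L1/L2 = DBCGF/-/- → run D
t=5: L0/L1/L2 = DBCGF/-/- → run D
t=6: L0/L1/L2 = BCGF/-/- → run B
t=7: L0/L1/L2 = BCGF/-/- → run B
t=8: L0/L1/L2 = BCGF/-/- → run B
t=9: L0/L1/L2 = CGF/-/- → run C
t=10: L0/L1/L2 = CGF/-/- → run C
t=11: L0/L1/L2 = CGF/-/- → run C
t=12: L0/L1/L2 = CGF/-/- → run C
t=13: L0/L1/L2 = GF/C/- → run G
t=14: L0/L1/L2 = GF/C/- → run G
t=15: L0/L1/L2 = GF/C/- → run G
t=16: L0/L1/L2 = GF/C/- → run G
t=17: L0/L1/L2 = F/CG/- → run F
t=18: L0/L1/L2 = F/CG/- → run F
t=19: L0/L1/L2 = F/CG/- → run F
t=20: L0/L1/L2 = F/CG/- → run F
t=21: L0/L1/L2 = -/CGF/- → run C
t=22: L0/L1/L2 = -/GF/- → run G
t=23: L0/L1/L2 = -/GF/- → run G
t=24: L0/L1/L2 = -/GF/- → run G
t=25: L0/L1/L2 = -/F/- → run F
t=26: (idle)
t=27: (idle)
t=28: (idle)
t=29: (idle)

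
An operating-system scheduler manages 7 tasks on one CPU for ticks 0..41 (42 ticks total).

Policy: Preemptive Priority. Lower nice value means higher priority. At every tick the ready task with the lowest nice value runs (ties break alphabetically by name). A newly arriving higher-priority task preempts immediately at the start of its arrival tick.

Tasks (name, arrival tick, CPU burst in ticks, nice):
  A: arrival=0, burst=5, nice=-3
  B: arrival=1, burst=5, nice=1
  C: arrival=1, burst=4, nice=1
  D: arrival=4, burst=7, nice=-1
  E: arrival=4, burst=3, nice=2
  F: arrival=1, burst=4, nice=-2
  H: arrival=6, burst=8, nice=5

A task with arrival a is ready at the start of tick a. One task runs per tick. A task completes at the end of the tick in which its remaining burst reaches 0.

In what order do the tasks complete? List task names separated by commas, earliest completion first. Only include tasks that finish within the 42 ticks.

completion order = A, F, D, B, C, E, H

t=0: ready={A} → run A
t=1: ready={A,B,C,F} → run A
t=2: ready={A,B,C,F} → run A
t=3: ready={A,B,C,F} → run A
t=4: ready={A,B,C,D,E,F} → run A
t=5: ready={B,C,D,E,F} → run F
t=6: ready={B,C,D,E,F,H} → run F
t=7: ready={B,C,D,E,F,H} → run F
t=8: ready={B,C,D,E,F,H} → run F
t=9: ready={B,C,D,E,H} → run D
t=10: ready={B,C,D,E,H} → run D
t=11: ready={B,C,D,E,H} → run D
t=12: ready={B,C,D,E,H} → run D
t=13: ready={B,C,D,E,H} → run D
t=14: ready={B,C,D,E,H} → run D
t=15: ready={B,C,D,E,H} → run D
t=16: ready={B,C,E,H} → run B
t=17: ready={B,C,E,H} → run B
t=18: ready={B,C,E,H} → run B
t=19: ready={B,C,E,H} → run B
t=20: ready={B,C,E,H} → run B
t=21: ready={C,E,H} → run C
t=22: ready={C,E,H} → run C
t=23: ready={C,E,H} → run C
t=24: ready={C,E,H} → run C
t=25: ready={E,H} → run E
t=26: ready={E,H} → run E
t=27: ready={E,H} → run E
t=28: ready={H} → run H
t=29: ready={H} → run H
t=30: ready={H} → run H
t=31: ready={H} → run H
t=32: ready={H} → run H
t=33: ready={H} → run H
t=34: ready={H} → run H
t=35: ready={H} → run H
t=36: (idle)
t=37: (idle)
t=38: (idle)
t=39: (idle)
t=40: (idle)
t=41: (idle)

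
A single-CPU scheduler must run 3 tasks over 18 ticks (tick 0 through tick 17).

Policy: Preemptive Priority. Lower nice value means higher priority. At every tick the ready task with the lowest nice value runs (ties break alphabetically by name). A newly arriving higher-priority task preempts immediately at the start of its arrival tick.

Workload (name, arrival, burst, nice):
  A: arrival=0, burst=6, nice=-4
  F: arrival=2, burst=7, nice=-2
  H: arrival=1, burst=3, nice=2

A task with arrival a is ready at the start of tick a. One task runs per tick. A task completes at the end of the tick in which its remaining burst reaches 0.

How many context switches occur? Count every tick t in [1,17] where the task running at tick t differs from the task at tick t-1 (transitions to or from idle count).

t=0: ready={A} → run A
t=1: ready={A,H} → run A
t=2: ready={A,F,H} → run A
t=3: ready={A,F,H} → run A
t=4: ready={A,F,H} → run A
t=5: ready={A,F,H} → run A
t=6: ready={F,H} → run F
t=7: ready={F,H} → run F
t=8: ready={F,H} → run F
t=9: ready={F,H} → run F
t=10: ready={F,H} → run F
t=11: ready={F,H} → run F
t=12: ready={F,H} → run F
t=13: ready={H} → run H
t=14: ready={H} → run H
t=15: ready={H} → run H
t=16: (idle)
t=17: (idle)

context switches = 3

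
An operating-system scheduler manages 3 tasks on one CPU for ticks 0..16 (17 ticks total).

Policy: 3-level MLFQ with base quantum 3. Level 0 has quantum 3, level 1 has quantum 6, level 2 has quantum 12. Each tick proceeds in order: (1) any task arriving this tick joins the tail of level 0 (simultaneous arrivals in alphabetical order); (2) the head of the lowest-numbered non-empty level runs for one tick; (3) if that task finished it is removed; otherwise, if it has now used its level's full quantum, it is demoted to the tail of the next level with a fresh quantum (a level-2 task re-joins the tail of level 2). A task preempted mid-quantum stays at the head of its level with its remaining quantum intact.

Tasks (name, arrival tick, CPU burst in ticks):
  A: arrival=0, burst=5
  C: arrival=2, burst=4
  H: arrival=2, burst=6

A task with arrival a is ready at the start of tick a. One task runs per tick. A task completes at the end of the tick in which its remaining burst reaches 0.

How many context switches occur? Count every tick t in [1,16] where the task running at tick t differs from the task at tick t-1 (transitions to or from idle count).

context switches = 6

t=0: L0/L1/L2 = A/-/- → run A
t=1: L0/L1/L2 = A/-/- → run A
t=2: L0/L1/L2 = ACH/-/- → run A
t=3: L0/L1/L2 = CH/A/- → run C
t=4: L0/L1/L2 = CH/A/- → run C
t=5: L0/L1/L2 = CH/A/- → run C
t=6: L0/L1/L2 = H/AC/- → run H
t=7: L0/L1/L2 = H/AC/- → run H
t=8: L0/L1/L2 = H/AC/- → run H
t=9: L0/L1/L2 = -/ACH/- → run A
t=10: L0/L1/L2 = -/ACH/- → run A
t=11: L0/L1/L2 = -/CH/- → run C
t=12: L0/L1/L2 = -/H/- → run H
t=13: L0/L1/L2 = -/H/- → run H
t=14: L0/L1/L2 = -/H/- → run H
t=15: (idle)
t=16: (idle)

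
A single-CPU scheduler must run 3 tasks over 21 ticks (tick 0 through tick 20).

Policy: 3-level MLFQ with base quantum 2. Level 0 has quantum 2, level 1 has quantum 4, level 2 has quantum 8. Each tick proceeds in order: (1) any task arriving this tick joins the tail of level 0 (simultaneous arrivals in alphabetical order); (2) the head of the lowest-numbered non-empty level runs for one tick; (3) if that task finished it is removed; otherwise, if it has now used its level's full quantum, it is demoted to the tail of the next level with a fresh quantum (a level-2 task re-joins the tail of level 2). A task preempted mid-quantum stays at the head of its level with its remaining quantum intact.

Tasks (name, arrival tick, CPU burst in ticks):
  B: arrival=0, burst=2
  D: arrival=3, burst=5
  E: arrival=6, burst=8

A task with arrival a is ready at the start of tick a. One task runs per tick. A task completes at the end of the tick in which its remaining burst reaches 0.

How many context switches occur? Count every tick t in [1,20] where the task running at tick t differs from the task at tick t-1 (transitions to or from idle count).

context switches = 6

t=0: L0/L1/L2 = B/-/- → run B
t=1: L0/L1/L2 = B/-/- → run B
t=2: (idle)
t=3: L0/L1/L2 = D/-/- → run D
t=4: L0/L1/L2 = D/-/- → run D
t=5: L0/L1/L2 = -/D/- → run D
t=6: L0/L1/L2 = E/D/- → run E
t=7: L0/L1/L2 = E/D/- → run E
t=8: L0/L1/L2 = -/DE/- → run D
t=9: L0/L1/L2 = -/DE/- → run D
t=10: L0/L1/L2 = -/E/- → run E
t=11: L0/L1/L2 = -/E/- → run E
t=12: L0/L1/L2 = -/E/- → run E
t=13: L0/L1/L2 = -/E/- → run E
t=14: L0/L1/L2 = -/-/E → run E
t=15: L0/L1/L2 = -/-/E → run E
t=16: (idle)
t=17: (idle)
t=18: (idle)
t=19: (idle)
t=20: (idle)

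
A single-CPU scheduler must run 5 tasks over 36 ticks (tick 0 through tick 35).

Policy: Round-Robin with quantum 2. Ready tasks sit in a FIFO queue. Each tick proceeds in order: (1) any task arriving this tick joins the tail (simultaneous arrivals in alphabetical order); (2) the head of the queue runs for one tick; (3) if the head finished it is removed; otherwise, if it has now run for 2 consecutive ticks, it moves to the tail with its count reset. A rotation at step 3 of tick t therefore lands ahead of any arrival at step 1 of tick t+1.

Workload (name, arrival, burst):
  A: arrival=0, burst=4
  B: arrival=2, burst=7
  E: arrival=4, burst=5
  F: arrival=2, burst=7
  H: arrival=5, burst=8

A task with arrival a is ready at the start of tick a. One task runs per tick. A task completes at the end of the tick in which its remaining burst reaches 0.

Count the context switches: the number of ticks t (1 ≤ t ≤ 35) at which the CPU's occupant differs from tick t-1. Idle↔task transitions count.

context switches = 16

t=0: queue=[A] q_used=0 → run A
t=1: queue=[A] q_used=1 → run A
t=2: queue=[A,B,F] q_used=0 → run A
t=3: queue=[A,B,F] q_used=1 → run A
t=4: queue=[B,F,E] q_used=0 → run B
t=5: queue=[B,F,E,H] q_used=1 → run B
t=6: queue=[F,E,H,B] q_used=0 → run F
t=7: queue=[F,E,H,B] q_used=1 → run F
t=8: queue=[E,H,B,F] q_used=0 → run E
t=9: queue=[E,H,B,F] q_used=1 → run E
t=10: queue=[H,B,F,E] q_used=0 → run H
t=11: queue=[H,B,F,E] q_used=1 → run H
t=12: queue=[B,F,E,H] q_used=0 → run B
t=13: queue=[B,F,E,H] q_used=1 → run B
t=14: queue=[F,E,H,B] q_used=0 → run F
t=15: queue=[F,E,H,B] q_used=1 → run F
t=16: queue=[E,H,B,F] q_used=0 → run E
t=17: queue=[E,H,B,F] q_used=1 → run E
t=18: queue=[H,B,F,E] q_used=0 → run H
t=19: queue=[H,B,F,E] q_used=1 → run H
t=20: queue=[B,F,E,H] q_used=0 → run B
t=21: queue=[B,F,E,H] q_used=1 → run B
t=22: queue=[F,E,H,B] q_used=0 → run F
t=23: queue=[F,E,H,B] q_used=1 → run F
t=24: queue=[E,H,B,F] q_used=0 → run E
t=25: queue=[H,B,F] q_used=0 → run H
t=26: queue=[H,B,F] q_used=1 → run H
t=27: queue=[B,F,H] q_used=0 → run B
t=28: queue=[F,H] q_used=0 → run F
t=29: queue=[H] q_used=0 → run H
t=30: queue=[H] q_used=1 → run H
t=31: (idle)
t=32: (idle)
t=33: (idle)
t=34: (idle)
t=35: (idle)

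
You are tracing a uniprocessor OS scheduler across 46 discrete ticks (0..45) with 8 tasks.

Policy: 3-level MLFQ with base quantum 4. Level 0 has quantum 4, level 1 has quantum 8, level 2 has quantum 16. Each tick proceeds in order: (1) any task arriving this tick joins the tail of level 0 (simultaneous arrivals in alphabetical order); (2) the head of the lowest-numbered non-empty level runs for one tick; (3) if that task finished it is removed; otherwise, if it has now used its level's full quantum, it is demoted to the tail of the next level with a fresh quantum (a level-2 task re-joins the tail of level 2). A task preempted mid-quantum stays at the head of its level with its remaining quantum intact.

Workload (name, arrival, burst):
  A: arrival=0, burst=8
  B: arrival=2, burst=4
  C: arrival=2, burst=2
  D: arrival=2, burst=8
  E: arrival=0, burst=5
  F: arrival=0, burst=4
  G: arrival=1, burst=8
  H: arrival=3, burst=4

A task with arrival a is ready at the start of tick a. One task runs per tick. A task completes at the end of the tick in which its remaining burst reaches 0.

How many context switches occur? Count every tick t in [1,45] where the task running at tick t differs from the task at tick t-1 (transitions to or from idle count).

context switches = 12

t=0: L0/L1/L2 = AEF/-/- → run A
t=1: L0/L1/L2 = AEFG/-/- → run A
t=2: L0/L1/L2 = AEFGBCD/-/- → run A
t=3: L0/L1/L2 = AEFGBCDH/-/- → run A
t=4: L0/L1/L2 = EFGBCDH/A/- → run E
t=5: L0/L1/L2 = EFGBCDH/A/- → run E
t=6: L0/L1/L2 = EFGBCDH/A/- → run E
t=7: L0/L1/L2 = EFGBCDH/A/- → run E
t=8: L0/L1/L2 = FGBCDH/AE/- → run F
t=9: L0/L1/L2 = FGBCDH/AE/- → run F
t=10: L0/L1/L2 = FGBCDH/AE/- → run F
t=11: L0/L1/L2 = FGBCDH/AE/- → run F
t=12: L0/L1/L2 = GBCDH/AE/- → run G
t=13: L0/L1/L2 = GBCDH/AE/- → run G
t=14: L0/L1/L2 = GBCDH/AE/- → run G
t=15: L0/L1/L2 = GBCDH/AE/- → run G
t=16: L0/L1/L2 = BCDH/AEG/- → run B
t=17: L0/L1/L2 = BCDH/AEG/- → run B
t=18: L0/L1/L2 = BCDH/AEG/- → run B
t=19: L0/L1/L2 = BCDH/AEG/- → run B
t=20: L0/L1/L2 = CDH/AEG/- → run C
t=21: L0/L1/L2 = CDH/AEG/- → run C
t=22: L0/L1/L2 = DH/AEG/- → run D
t=23: L0/L1/L2 = DH/AEG/- → run D
t=24: L0/L1/L2 = DH/AEG/- → run D
t=25: L0/L1/L2 = DH/AEG/- → run D
t=26: L0/L1/L2 = H/AEGD/- → run H
t=27: L0/L1/L2 = H/AEGD/- → run H
t=28: L0/L1/L2 = H/AEGD/- → run H
t=29: L0/L1/L2 = H/AEGD/- → run H
t=30: L0/L1/L2 = -/AEGD/- → run A
t=31: L0/L1/L2 = -/AEGD/- → run A
t=32: L0/L1/L2 = -/AEGD/- → run A
t=33: L0/L1/L2 = -/AEGD/- → run A
t=34: L0/L1/L2 = -/EGD/- → run E
t=35: L0/L1/L2 = -/GD/- → run G
t=36: L0/L1/L2 = -/GD/- → run G
t=37: L0/L1/L2 = -/GD/- → run G
t=38: L0/L1/L2 = -/GD/- → run G
t=39: L0/L1/L2 = -/D/- → run D
t=40: L0/L1/L2 = -/D/- → run D
t=41: L0/L1/L2 = -/D/- → run D
t=42: L0/L1/L2 = -/D/- → run D
t=43: (idle)
t=44: (idle)
t=45: (idle)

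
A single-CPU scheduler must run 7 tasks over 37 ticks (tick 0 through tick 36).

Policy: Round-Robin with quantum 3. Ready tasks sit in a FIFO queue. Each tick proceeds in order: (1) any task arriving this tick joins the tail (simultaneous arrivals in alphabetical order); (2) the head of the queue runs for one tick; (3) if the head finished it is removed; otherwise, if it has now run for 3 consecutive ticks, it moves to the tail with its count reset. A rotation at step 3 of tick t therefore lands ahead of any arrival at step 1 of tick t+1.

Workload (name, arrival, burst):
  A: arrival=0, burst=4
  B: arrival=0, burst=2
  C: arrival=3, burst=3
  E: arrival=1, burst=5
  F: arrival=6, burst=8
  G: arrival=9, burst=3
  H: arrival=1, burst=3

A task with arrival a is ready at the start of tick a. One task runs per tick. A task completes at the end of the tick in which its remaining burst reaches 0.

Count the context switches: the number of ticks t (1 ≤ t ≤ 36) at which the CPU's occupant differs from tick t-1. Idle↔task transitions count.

t=0: queue=[A,B] q_used=0 → run A
t=1: queue=[A,B,E,H] q_used=1 → run A
t=2: queue=[A,B,E,H] q_used=2 → run A
t=3: queue=[B,E,H,A,C] q_used=0 → run B
t=4: queue=[B,E,H,A,C] q_used=1 → run B
t=5: queue=[E,H,A,C] q_used=0 → run E
t=6: queue=[E,H,A,C,F] q_used=1 → run E
t=7: queue=[E,H,A,C,F] q_used=2 → run E
t=8: queue=[H,A,C,F,E] q_used=0 → run H
t=9: queue=[H,A,C,F,E,G] q_used=1 → run H
t=10: queue=[H,A,C,F,E,G] q_used=2 → run H
t=11: queue=[A,C,F,E,G] q_used=0 → run A
t=12: queue=[C,F,E,G] q_used=0 → run C
t=13: queue=[C,F,E,G] q_used=1 → run C
t=14: queue=[C,F,E,G] q_used=2 → run C
t=15: queue=[F,E,G] q_used=0 → run F
t=16: queue=[F,E,G] q_used=1 → run F
t=17: queue=[F,E,G] q_used=2 → run F
t=18: queue=[E,G,F] q_used=0 → run E
t=19: queue=[E,G,F] q_used=1 → run E
t=20: queue=[G,F] q_used=0 → run G
t=21: queue=[G,F] q_used=1 → run G
t=22: queue=[G,F] q_used=2 → run G
t=23: queue=[F] q_used=0 → run F
t=24: queue=[F] q_used=1 → run F
t=25: queue=[F] q_used=2 → run F
t=26: queue=[F] q_used=0 → run F
t=27: queue=[F] q_used=1 → run F
t=28: (idle)
t=29: (idle)
t=30: (idle)
t=31: (idle)
t=32: (idle)
t=33: (idle)
t=34: (idle)
t=35: (idle)
t=36: (idle)

context switches = 10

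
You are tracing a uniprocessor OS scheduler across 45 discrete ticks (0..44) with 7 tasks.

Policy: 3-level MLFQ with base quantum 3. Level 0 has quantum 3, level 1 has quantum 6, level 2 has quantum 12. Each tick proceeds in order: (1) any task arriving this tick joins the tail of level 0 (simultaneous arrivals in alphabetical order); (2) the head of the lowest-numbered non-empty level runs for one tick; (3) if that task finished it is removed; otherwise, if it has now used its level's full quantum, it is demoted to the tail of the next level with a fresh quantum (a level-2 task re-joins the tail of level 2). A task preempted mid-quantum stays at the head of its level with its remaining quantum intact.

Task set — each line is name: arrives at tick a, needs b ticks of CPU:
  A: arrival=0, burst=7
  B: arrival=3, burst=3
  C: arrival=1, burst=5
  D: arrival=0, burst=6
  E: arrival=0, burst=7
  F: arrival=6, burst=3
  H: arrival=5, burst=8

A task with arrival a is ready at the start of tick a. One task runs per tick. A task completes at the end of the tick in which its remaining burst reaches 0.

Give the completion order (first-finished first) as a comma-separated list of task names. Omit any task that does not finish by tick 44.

completion order = B, F, A, D, E, C, H

t=0: L0/L1/L2 = ADE/-/- → run A
t=1: L0/L1/L2 = ADEC/-/- → run A
t=2: L0/L1/L2 = ADEC/-/- → run A
t=3: L0/L1/L2 = DECB/A/- → run D
t=4: L0/L1/L2 = DECB/A/- → run D
t=5: L0/L1/L2 = DECBH/A/- → run D
t=6: L0/L1/L2 = ECBHF/AD/- → run E
t=7: L0/L1/L2 = ECBHF/AD/- → run E
t=8: L0/L1/L2 = ECBHF/AD/- → run E
t=9: L0/L1/L2 = CBHF/ADE/- → run C
t=10: L0/L1/L2 = CBHF/ADE/- → run C
t=11: L0/L1/L2 = CBHF/ADE/- → run C
t=12: L0/L1/L2 = BHF/ADEC/- → run B
t=13: L0/L1/L2 = BHF/ADEC/- → run B
t=14: L0/L1/L2 = BHF/ADEC/- → run B
t=15: L0/L1/L2 = HF/ADEC/- → run H
t=16: L0/L1/L2 = HF/ADEC/- → run H
t=17: L0/L1/L2 = HF/ADEC/- → run H
t=18: L0/L1/L2 = F/ADECH/- → run F
t=19: L0/L1/L2 = F/ADECH/- → run F
t=20: L0/L1/L2 = F/ADECH/- → run F
t=21: L0/L1/L2 = -/ADECH/- → run A
t=22: L0/L1/L2 = -/ADECH/- → run A
t=23: L0/L1/L2 = -/ADECH/- → run A
t=24: L0/L1/L2 = -/ADECH/- → run A
t=25: L0/L1/L2 = -/DECH/- → run D
t=26: L0/L1/L2 = -/DECH/- → run D
t=27: L0/L1/L2 = -/DECH/- → run D
t=28: L0/L1/L2 = -/ECH/- → run E
t=29: L0/L1/L2 = -/ECH/- → run E
t=30: L0/L1/L2 = -/ECH/- → run E
t=31: L0/L1/L2 = -/ECH/- → run E
t=32: L0/L1/L2 = -/CH/- → run C
t=33: L0/L1/L2 = -/CH/- → run C
t=34: L0/L1/L2 = -/H/- → run H
t=35: L0/L1/L2 = -/H/- → run H
t=36: L0/L1/L2 = -/H/- → run H
t=37: L0/L1/L2 = -/H/- → run H
t=38: L0/L1/L2 = -/H/- → run H
t=39: (idle)
t=40: (idle)
t=41: (idle)
t=42: (idle)
t=43: (idle)
t=44: (idle)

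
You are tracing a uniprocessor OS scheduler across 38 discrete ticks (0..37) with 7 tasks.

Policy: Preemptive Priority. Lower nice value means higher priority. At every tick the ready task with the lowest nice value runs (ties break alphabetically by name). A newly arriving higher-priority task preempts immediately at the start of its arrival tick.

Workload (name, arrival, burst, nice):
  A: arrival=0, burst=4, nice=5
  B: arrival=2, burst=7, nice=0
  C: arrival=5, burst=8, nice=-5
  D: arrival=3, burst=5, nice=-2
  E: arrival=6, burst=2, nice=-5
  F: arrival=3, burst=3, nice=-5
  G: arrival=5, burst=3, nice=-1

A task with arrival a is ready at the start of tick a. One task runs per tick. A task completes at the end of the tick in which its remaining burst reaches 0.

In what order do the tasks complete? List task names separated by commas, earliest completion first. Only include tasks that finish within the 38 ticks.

completion order = C, E, F, D, G, B, A

t=0: ready={A} → run A
t=1: ready={A} → run A
t=2: ready={A,B} → run B
t=3: ready={A,B,D,F} → run F
t=4: ready={A,B,D,F} → run F
t=5: ready={A,B,C,D,F,G} → run C
t=6: ready={A,B,C,D,E,F,G} → run C
t=7: ready={A,B,C,D,E,F,G} → run C
t=8: ready={A,B,C,D,E,F,G} → run C
t=9: ready={A,B,C,D,E,F,G} → run C
t=10: ready={A,B,C,D,E,F,G} → run C
t=11: ready={A,B,C,D,E,F,G} → run C
t=12: ready={A,B,C,D,E,F,G} → run C
t=13: ready={A,B,D,E,F,G} → run E
t=14: ready={A,B,D,E,F,G} → run E
t=15: ready={A,B,D,F,G} → run F
t=16: ready={A,B,D,G} → run D
t=17: ready={A,B,D,G} → run D
t=18: ready={A,B,D,G} → run D
t=19: ready={A,B,D,G} → run D
t=20: ready={A,B,D,G} → run D
t=21: ready={A,B,G} → run G
t=22: ready={A,B,G} → run G
t=23: ready={A,B,G} → run G
t=24: ready={A,B} → run B
t=25: ready={A,B} → run B
t=26: ready={A,B} → run B
t=27: ready={A,B} → run B
t=28: ready={A,B} → run B
t=29: ready={A,B} → run B
t=30: ready={A} → run A
t=31: ready={A} → run A
t=32: (idle)
t=33: (idle)
t=34: (idle)
t=35: (idle)
t=36: (idle)
t=37: (idle)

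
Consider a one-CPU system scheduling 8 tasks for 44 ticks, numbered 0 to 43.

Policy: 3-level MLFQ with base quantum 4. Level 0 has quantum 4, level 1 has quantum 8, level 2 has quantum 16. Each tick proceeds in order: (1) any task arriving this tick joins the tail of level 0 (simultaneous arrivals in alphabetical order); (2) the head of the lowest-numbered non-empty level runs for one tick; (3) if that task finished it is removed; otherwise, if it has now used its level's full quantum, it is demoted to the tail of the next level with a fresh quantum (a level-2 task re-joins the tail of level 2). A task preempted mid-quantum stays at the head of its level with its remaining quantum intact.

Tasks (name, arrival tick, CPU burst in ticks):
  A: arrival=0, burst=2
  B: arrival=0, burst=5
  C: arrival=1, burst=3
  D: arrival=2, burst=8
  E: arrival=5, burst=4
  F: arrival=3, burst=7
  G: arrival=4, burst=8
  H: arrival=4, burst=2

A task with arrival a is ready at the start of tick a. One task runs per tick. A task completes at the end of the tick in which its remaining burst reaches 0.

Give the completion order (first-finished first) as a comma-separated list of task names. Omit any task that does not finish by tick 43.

t=0: L0/L1/L2 = AB/-/- → run A
t=1: L0/L1/L2 = ABC/-/- → run A
t=2: L0/L1/L2 = BCD/-/- → run B
t=3: L0/L1/L2 = BCDF/-/- → run B
t=4: L0/L1/L2 = BCDFGH/-/- → run B
t=5: L0/L1/L2 = BCDFGHE/-/- → run B
t=6: L0/L1/L2 = CDFGHE/B/- → run C
t=7: L0/L1/L2 = CDFGHE/B/- → run C
t=8: L0/L1/L2 = CDFGHE/B/- → run C
t=9: L0/L1/L2 = DFGHE/B/- → run D
t=10: L0/L1/L2 = DFGHE/B/- → run D
t=11: L0/L1/L2 = DFGHE/B/- → run D
t=12: L0/L1/L2 = DFGHE/B/- → run D
t=13: L0/L1/L2 = FGHE/BD/- → run F
t=14: L0/L1/L2 = FGHE/BD/- → run F
t=15: L0/L1/L2 = FGHE/BD/- → run F
t=16: L0/L1/L2 = FGHE/BD/- → run F
t=17: L0/L1/L2 = GHE/BDF/- → run G
t=18: L0/L1/L2 = GHE/BDF/- → run G
t=19: L0/L1/L2 = GHE/BDF/- → run G
t=20: L0/L1/L2 = GHE/BDF/- → run G
t=21: L0/L1/L2 = HE/BDFG/- → run H
t=22: L0/L1/L2 = HE/BDFG/- → run H
t=23: L0/L1/L2 = E/BDFG/- → run E
t=24: L0/L1/L2 = E/BDFG/- → run E
t=25: L0/L1/L2 = E/BDFG/- → run E
t=26: L0/L1/L2 = E/BDFG/- → run E
t=27: L0/L1/L2 = -/BDFG/- → run B
t=28: L0/L1/L2 = -/DFG/- → run D
t=29: L0/L1/L2 = -/DFG/- → run D
t=30: L0/L1/L2 = -/DFG/- → run D
t=31: L0/L1/L2 = -/DFG/- → run D
t=32: L0/L1/L2 = -/FG/- → run F
t=33: L0/L1/L2 = -/FG/- → run F
t=34: L0/L1/L2 = -/FG/- → run F
t=35: L0/L1/L2 = -/G/- → run G
t=36: L0/L1/L2 = -/G/- → run G
t=37: L0/L1/L2 = -/G/- → run G
t=38: L0/L1/L2 = -/G/- → run G
t=39: (idle)
t=40: (idle)
t=41: (idle)
t=42: (idle)
t=43: (idle)

completion order = A, C, H, E, B, D, F, G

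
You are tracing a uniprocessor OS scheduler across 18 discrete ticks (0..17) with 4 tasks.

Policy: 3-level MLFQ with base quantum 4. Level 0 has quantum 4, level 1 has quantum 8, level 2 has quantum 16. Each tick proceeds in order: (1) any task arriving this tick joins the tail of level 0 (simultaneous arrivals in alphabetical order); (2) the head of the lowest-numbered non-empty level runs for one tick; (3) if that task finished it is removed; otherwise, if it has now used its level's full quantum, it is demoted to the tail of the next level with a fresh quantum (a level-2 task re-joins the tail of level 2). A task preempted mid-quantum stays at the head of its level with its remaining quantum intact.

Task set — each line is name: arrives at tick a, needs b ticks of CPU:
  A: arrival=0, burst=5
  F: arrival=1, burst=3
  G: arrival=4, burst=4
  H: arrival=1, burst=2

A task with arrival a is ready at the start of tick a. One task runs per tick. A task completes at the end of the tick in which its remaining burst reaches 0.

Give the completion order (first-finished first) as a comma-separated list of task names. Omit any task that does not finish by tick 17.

t=0: L0/L1/L2 = A/-/- → run A
t=1: L0/L1/L2 = AFH/-/- → run A
t=2: L0/L1/L2 = AFH/-/- → run A
t=3: L0/L1/L2 = AFH/-/- → run A
t=4: L0/L1/L2 = FHG/A/- → run F
t=5: L0/L1/L2 = FHG/A/- → run F
t=6: L0/L1/L2 = FHG/A/- → run F
t=7: L0/L1/L2 = HG/A/- → run H
t=8: L0/L1/L2 = HG/A/- → run H
t=9: L0/L1/L2 = G/A/- → run G
t=10: L0/L1/L2 = G/A/- → run G
t=11: L0/L1/L2 = G/A/- → run G
t=12: L0/L1/L2 = G/A/- → run G
t=13: L0/L1/L2 = -/A/- → run A
t=14: (idle)
t=15: (idle)
t=16: (idle)
t=17: (idle)

completion order = F, H, G, A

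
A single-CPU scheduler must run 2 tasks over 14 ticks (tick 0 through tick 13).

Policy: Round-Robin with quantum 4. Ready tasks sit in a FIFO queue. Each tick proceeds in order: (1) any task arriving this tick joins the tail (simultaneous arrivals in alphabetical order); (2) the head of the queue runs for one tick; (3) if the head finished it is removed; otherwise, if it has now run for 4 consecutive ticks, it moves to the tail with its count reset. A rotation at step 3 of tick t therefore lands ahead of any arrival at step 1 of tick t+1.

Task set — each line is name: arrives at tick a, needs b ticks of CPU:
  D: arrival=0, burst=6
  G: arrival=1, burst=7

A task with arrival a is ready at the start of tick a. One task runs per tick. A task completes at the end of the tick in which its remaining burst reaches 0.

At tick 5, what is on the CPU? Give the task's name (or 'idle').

running at tick 5 = G

t=0: queue=[D] q_used=0 → run D
t=1: queue=[D,G] q_used=1 → run D
t=2: queue=[D,G] q_used=2 → run D
t=3: queue=[D,G] q_used=3 → run D
t=4: queue=[G,D] q_used=0 → run G
t=5: queue=[G,D] q_used=1 → run G
t=6: queue=[G,D] q_used=2 → run G
t=7: queue=[G,D] q_used=3 → run G
t=8: queue=[D,G] q_used=0 → run D
t=9: queue=[D,G] q_used=1 → run D
t=10: queue=[G] q_used=0 → run G
t=11: queue=[G] q_used=1 → run G
t=12: queue=[G] q_used=2 → run G
t=13: (idle)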